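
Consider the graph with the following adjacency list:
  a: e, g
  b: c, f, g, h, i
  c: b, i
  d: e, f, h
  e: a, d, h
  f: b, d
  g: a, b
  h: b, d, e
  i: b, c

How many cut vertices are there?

1

Removing b increases the component count from 1 to 2, so b is a cut vertex.
By contrast removing d leaves 1 component; it is not a cut vertex. No other vertex is a cut vertex either.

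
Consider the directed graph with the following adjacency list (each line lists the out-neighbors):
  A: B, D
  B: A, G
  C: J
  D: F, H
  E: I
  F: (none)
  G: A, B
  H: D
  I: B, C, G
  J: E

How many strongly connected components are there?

{C, E, I, J} are all mutually reachable — one SCC of size 4.
{A, B, G} are all mutually reachable — one SCC of size 3.
{D, H} are all mutually reachable — one SCC of size 2.
{F} is an SCC by itself.
That gives 4 strongly connected components.

4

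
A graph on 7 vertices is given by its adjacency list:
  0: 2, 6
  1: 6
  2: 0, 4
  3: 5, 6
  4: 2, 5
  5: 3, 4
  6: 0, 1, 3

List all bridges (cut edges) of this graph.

1-6

The edges on the cycle 5-3-6-0-2-4-5 are not bridges since each lies on that cycle.
But removing 6-1 disconnects 6 from 1 — this is a bridge.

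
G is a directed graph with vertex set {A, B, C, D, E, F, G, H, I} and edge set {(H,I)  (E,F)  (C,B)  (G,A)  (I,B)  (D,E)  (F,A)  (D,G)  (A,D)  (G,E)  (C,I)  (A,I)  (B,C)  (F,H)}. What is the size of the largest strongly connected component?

5

{A, D, E, F, G} are all mutually reachable — one SCC of size 5.
{B, C, I} are all mutually reachable — one SCC of size 3.
{H} is an SCC by itself.
The largest has 5 vertices.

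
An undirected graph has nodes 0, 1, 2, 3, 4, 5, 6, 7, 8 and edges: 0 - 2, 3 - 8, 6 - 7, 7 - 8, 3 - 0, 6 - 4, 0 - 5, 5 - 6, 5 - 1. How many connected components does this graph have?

Starting from 0 we can reach 0, 1, 2, 3, 4, 5, 6, 7, 8. That is one component of size 9.
Total: 1 component.

1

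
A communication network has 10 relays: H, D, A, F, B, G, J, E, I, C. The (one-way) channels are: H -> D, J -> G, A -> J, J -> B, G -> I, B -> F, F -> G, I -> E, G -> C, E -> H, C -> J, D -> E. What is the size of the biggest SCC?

5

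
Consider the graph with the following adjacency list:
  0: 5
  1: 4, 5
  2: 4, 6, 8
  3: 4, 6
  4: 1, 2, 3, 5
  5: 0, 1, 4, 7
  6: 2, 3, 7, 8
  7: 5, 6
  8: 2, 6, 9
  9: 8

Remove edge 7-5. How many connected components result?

1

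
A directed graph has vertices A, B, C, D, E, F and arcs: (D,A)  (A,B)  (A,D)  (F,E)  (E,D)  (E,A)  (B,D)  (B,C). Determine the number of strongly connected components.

4

{A, B, D} are all mutually reachable — one SCC of size 3.
{C} is an SCC by itself.
{F} is an SCC by itself.
{E} is an SCC by itself.
That gives 4 strongly connected components.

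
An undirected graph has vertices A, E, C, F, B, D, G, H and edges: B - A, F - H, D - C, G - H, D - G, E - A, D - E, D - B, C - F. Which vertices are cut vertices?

Removing D increases the component count from 1 to 2, so D is a cut vertex.
By contrast removing B leaves 1 component; it is not a cut vertex. No other vertex is a cut vertex either.

D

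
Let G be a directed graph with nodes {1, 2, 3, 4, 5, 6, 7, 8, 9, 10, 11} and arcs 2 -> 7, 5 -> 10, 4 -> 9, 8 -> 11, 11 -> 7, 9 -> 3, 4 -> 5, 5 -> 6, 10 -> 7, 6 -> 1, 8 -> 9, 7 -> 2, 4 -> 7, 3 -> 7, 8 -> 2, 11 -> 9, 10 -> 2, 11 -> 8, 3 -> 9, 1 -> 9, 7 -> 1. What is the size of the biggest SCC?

5

{1, 2, 3, 7, 9} are all mutually reachable — one SCC of size 5.
{8, 11} are all mutually reachable — one SCC of size 2.
{6} is an SCC by itself.
{4} is an SCC by itself.
{10} is an SCC by itself.
(and 1 more singleton SCC)
The largest has 5 vertices.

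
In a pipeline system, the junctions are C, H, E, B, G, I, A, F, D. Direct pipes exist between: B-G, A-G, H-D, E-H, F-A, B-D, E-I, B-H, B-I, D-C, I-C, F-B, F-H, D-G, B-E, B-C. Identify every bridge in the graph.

The edges on the cycle F-A-G-D-B-F are not bridges since each lies on that cycle.
Every edge lies on some cycle, so there are no bridges.

none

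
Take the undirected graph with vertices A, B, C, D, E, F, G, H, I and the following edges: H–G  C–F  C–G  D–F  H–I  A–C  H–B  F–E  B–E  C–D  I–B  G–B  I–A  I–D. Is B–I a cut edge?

No

After removing B–I, the path B-H-I still connects them, so the edge is not a bridge.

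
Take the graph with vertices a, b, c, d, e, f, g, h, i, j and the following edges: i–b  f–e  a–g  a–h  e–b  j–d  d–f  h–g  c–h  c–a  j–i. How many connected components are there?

Starting from a we can reach a, c, g, h. That is one component of size 4.
Starting from b we can reach b, d, e, f, i, j. That is one component of size 6.
Total: 2 components.

2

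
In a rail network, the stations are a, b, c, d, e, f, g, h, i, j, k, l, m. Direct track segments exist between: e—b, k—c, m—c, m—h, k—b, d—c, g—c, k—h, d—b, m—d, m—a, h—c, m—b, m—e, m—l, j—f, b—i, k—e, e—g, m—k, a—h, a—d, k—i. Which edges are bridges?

f-j, l-m

The edges on the cycle a-d-c-h-a are not bridges since each lies on that cycle.
But removing m—l disconnects m from l; removing j—f disconnects j from f — these are bridges.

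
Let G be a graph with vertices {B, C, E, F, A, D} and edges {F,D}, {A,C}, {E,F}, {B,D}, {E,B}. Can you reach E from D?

From D we can reach B, D, E, F, which includes E.

Yes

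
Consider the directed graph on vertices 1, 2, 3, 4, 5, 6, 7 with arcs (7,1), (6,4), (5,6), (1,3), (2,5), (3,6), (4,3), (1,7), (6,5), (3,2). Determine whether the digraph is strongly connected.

No

There is no directed path from 3 to 7, so the graph is not strongly connected.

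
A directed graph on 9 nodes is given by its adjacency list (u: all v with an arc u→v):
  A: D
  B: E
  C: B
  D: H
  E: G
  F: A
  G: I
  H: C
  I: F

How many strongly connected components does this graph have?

1

{A, B, C, D, E, F, G, H, I} are all mutually reachable — one SCC of size 9.
That gives 1 strongly connected component.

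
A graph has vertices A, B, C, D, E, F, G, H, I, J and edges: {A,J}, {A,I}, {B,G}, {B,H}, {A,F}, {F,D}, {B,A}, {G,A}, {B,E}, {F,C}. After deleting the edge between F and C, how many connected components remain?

2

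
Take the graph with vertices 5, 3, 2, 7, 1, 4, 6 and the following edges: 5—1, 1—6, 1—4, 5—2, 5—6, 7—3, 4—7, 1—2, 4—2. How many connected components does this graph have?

1

Starting from 1 we can reach 1, 2, 3, 4, 5, 6, 7. That is one component of size 7.
Total: 1 component.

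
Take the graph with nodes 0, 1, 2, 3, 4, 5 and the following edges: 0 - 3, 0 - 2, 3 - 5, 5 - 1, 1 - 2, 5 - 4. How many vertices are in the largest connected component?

Starting from 0 we can reach 0, 1, 2, 3, 4, 5. That is one component of size 6.
The largest has 6 vertices.

6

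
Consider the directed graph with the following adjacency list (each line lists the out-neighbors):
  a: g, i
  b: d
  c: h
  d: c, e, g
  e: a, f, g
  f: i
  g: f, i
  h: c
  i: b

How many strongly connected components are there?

2

{a, b, d, e, f, g, i} are all mutually reachable — one SCC of size 7.
{c, h} are all mutually reachable — one SCC of size 2.
That gives 2 strongly connected components.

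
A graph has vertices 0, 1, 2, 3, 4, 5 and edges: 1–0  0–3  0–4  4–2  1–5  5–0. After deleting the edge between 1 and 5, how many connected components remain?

1

1 and 5 are still connected via 1-0-5, so the component count stays at 1.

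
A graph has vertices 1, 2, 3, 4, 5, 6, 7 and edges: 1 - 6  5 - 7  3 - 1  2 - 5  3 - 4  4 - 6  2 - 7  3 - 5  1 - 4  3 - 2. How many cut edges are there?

0

The edges on the cycle 3-2-7-5-3 are not bridges since each lies on that cycle.
Every edge lies on some cycle, so there are no bridges.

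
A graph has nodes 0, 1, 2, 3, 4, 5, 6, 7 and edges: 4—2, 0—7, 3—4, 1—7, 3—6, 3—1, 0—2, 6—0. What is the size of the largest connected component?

5 is isolated — a component by itself.
Starting from 0 we can reach 0, 1, 2, 3, 4, 6, 7. That is one component of size 7.
The largest has 7 vertices.

7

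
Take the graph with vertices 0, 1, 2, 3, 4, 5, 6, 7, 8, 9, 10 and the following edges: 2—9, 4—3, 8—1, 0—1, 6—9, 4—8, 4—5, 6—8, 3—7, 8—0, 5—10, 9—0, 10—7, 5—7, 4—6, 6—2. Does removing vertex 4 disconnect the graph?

Yes

Deleting 4 raises the number of components from 1 to 2, so 4 is a cut vertex.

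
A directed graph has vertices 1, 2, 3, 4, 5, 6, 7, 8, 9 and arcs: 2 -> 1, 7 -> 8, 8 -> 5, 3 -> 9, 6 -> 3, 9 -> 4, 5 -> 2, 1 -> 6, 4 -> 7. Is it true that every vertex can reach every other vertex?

Yes

From 8 we can reach every vertex (1, 2, 3, 4, 5, 6, 7, 8, 9), and every vertex can reach 8 (1, 2, 3, 4, 5, 6, 7, 8, 9). So the whole graph is one strongly connected component.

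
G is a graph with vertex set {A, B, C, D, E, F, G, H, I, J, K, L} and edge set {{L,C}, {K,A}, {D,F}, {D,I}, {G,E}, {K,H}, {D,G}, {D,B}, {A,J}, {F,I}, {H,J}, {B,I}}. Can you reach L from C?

Yes

From C we can reach C, L, which includes L.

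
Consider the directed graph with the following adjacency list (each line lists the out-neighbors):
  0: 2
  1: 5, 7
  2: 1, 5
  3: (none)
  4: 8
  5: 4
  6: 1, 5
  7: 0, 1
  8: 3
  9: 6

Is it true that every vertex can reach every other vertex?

No

There is no directed path from 1 to 6, so the graph is not strongly connected.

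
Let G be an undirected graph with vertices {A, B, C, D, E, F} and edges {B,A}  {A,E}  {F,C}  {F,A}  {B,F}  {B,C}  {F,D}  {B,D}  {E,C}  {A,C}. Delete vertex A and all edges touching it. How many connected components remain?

With A gone, the remaining components are: {B, C, D, E, F}.
That is 1 component.

1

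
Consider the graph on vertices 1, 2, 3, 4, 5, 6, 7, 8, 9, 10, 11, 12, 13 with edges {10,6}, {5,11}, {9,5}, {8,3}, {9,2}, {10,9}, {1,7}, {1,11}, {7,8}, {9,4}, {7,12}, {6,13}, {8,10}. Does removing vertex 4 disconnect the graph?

No

Deleting 4 leaves 1 component (was 1), so 4 is not a cut vertex.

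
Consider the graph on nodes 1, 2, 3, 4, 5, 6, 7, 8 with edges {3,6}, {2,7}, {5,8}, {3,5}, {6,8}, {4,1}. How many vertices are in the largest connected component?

Starting from 1 we can reach 1, 4. That is one component of size 2.
Starting from 2 we can reach 2, 7. That is one component of size 2.
Starting from 3 we can reach 3, 5, 6, 8. That is one component of size 4.
The largest has 4 vertices.

4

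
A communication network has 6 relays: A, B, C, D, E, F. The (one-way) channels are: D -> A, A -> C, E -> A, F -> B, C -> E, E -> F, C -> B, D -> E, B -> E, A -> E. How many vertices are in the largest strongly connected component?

{A, B, C, E, F} are all mutually reachable — one SCC of size 5.
{D} is an SCC by itself.
The largest has 5 vertices.

5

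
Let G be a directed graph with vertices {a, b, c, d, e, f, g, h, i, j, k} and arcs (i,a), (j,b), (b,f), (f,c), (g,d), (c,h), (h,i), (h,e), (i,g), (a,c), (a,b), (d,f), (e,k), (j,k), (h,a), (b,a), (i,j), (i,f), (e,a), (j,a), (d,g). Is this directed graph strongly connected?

There is no directed path from k to c, so the graph is not strongly connected.

No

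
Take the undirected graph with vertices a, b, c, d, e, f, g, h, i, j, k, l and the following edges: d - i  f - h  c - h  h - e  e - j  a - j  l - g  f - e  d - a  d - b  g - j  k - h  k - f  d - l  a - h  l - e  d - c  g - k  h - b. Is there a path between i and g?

From i we can reach a, b, c, d, e, f, g, h, i, j, k, l, which includes g.

Yes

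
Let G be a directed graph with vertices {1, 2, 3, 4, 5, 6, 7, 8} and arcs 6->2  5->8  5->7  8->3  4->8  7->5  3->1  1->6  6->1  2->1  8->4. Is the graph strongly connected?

There is no directed path from 1 to 7, so the graph is not strongly connected.

No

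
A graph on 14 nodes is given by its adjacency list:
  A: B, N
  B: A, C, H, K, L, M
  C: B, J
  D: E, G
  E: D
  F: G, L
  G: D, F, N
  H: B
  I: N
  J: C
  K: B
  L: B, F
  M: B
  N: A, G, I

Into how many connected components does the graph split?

Starting from A we can reach A, B, C, D, E, F, G, H, I, J, K, L, M, N. That is one component of size 14.
Total: 1 component.

1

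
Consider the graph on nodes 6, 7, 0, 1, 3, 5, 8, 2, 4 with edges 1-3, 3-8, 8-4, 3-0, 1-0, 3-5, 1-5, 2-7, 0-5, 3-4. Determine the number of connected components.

3

6 is isolated — a component by itself.
Starting from 2 we can reach 2, 7. That is one component of size 2.
Starting from 0 we can reach 0, 1, 3, 4, 5, 8. That is one component of size 6.
Total: 3 components.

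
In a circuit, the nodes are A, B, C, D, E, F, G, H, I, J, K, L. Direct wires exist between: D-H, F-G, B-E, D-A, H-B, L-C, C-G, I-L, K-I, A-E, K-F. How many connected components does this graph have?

J is isolated — a component by itself.
Starting from A we can reach A, B, D, E, H. That is one component of size 5.
Starting from C we can reach C, F, G, I, K, L. That is one component of size 6.
Total: 3 components.

3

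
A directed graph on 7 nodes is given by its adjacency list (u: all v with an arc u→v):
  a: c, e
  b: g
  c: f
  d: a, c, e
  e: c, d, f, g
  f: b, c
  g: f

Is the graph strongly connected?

No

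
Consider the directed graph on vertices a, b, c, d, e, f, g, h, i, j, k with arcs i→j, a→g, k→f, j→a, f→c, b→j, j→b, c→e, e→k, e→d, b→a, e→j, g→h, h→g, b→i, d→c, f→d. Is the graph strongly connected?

No

There is no directed path from i to c, so the graph is not strongly connected.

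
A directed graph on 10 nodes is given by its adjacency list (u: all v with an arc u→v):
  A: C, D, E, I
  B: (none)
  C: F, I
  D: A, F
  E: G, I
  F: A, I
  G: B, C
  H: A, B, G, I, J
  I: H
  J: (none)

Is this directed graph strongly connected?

There is no directed path from B to D, so the graph is not strongly connected.

No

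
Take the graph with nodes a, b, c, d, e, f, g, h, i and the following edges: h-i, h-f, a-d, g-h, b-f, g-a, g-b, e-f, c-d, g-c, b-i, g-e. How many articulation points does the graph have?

Removing g increases the component count from 1 to 2, so g is a cut vertex.
By contrast removing d leaves 1 component; it is not a cut vertex. No other vertex is a cut vertex either.

1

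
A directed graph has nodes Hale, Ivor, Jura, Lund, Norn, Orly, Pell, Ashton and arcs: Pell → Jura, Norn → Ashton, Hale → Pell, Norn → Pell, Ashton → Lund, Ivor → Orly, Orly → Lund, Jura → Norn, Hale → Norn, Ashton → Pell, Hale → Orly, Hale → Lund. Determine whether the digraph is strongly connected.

No

There is no directed path from Orly to Hale, so the graph is not strongly connected.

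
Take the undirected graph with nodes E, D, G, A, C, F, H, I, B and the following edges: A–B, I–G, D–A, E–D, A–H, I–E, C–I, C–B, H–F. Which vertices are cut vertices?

Removing A increases the component count from 1 to 2, so A is a cut vertex.
Removing H increases the component count from 1 to 2, so H is a cut vertex.
Removing I increases the component count from 1 to 2, so I is a cut vertex.
By contrast removing B leaves 1 component; it is not a cut vertex. No other vertex is a cut vertex either.

A, H, I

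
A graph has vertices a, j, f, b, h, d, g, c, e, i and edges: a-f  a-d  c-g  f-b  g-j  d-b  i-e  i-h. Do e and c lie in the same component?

No

The component containing e is {e, h, i}, and c is not in it.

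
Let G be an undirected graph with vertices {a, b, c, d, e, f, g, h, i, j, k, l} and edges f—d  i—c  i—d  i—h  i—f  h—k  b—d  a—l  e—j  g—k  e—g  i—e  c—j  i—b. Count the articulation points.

1

Removing i increases the component count from 2 to 3, so i is a cut vertex.
By contrast removing d leaves 2 components; it is not a cut vertex. No other vertex is a cut vertex either.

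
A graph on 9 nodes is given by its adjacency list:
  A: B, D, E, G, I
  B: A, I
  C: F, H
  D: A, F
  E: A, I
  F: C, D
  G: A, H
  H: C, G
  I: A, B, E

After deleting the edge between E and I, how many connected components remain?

1

E and I are still connected via E-A-I, so the component count stays at 1.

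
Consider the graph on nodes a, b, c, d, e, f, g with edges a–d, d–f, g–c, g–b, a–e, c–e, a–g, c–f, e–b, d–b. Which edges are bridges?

none

The edges on the cycle a-d-f-c-g-a are not bridges since each lies on that cycle.
Every edge lies on some cycle, so there are no bridges.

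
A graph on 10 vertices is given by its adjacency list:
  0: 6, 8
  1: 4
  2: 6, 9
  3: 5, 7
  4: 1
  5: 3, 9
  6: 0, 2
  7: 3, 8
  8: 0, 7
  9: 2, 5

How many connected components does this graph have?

2

Starting from 1 we can reach 1, 4. That is one component of size 2.
Starting from 0 we can reach 0, 2, 3, 5, 6, 7, 8, 9. That is one component of size 8.
Total: 2 components.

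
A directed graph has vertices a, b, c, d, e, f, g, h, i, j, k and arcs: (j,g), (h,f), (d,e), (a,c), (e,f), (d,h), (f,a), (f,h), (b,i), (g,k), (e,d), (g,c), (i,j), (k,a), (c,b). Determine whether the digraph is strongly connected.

No

There is no directed path from c to e, so the graph is not strongly connected.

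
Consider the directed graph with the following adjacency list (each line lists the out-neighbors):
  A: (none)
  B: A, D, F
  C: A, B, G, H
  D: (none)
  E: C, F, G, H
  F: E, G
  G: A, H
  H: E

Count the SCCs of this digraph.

{B, C, E, F, G, H} are all mutually reachable — one SCC of size 6.
{A} is an SCC by itself.
{D} is an SCC by itself.
That gives 3 strongly connected components.

3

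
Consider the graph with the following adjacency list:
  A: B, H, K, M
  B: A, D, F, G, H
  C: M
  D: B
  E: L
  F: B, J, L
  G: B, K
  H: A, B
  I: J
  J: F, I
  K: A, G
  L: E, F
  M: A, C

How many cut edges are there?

The edges on the cycle B-A-K-G-B are not bridges since each lies on that cycle.
But removing J-I disconnects J from I; removing B-F disconnects B from F; removing F-L disconnects F from L; removing J-F disconnects J from F — these are bridges.
In total 8 edges are bridges.

8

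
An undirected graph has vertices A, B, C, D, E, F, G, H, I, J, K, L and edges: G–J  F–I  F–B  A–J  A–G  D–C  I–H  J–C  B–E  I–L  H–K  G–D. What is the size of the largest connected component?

7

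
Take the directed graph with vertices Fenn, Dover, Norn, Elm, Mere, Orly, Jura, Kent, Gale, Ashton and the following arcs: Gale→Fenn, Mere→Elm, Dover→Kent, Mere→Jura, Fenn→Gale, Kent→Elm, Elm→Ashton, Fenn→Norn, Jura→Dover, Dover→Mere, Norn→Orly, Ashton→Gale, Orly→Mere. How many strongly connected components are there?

1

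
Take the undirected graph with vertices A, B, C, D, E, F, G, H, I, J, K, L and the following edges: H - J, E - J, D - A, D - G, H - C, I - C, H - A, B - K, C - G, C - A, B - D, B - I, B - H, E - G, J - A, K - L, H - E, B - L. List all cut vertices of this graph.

B

Removing B increases the component count from 2 to 3, so B is a cut vertex.
By contrast removing G leaves 2 components; it is not a cut vertex. No other vertex is a cut vertex either.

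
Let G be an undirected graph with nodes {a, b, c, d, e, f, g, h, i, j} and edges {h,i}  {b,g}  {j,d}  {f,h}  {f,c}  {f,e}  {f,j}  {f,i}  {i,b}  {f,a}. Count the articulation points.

Removing b increases the component count from 1 to 2, so b is a cut vertex.
Removing f increases the component count from 1 to 5, so f is a cut vertex.
Removing i increases the component count from 1 to 2, so i is a cut vertex.
Likewise j is a cut vertex.
By contrast removing d leaves 1 component; it is not a cut vertex. No other vertex is a cut vertex either.

4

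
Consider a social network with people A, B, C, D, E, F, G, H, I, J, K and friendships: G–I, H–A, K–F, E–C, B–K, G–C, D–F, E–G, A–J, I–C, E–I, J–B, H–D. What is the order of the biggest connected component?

7

Starting from C we can reach C, E, G, I. That is one component of size 4.
Starting from A we can reach A, B, D, F, H, J, K. That is one component of size 7.
The largest has 7 vertices.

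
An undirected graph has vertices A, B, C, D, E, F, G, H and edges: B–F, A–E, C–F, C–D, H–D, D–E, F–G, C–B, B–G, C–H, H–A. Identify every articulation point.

C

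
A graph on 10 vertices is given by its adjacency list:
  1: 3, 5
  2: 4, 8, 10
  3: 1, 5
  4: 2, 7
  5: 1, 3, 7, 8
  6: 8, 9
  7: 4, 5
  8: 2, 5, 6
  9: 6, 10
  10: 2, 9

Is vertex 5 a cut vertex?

Yes

Deleting 5 raises the number of components from 1 to 2, so 5 is a cut vertex.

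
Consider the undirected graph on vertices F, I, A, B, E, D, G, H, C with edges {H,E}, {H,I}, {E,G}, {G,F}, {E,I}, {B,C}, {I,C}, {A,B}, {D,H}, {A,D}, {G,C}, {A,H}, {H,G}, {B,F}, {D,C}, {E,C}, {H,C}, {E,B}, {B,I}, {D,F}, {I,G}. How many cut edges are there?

The edges on the cycle A-D-H-A are not bridges since each lies on that cycle.
Every edge lies on some cycle, so there are no bridges.

0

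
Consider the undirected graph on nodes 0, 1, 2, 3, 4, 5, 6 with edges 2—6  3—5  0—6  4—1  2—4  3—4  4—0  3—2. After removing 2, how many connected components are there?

1

With 2 gone, the remaining components are: {0, 1, 3, 4, 5, 6}.
That is 1 component.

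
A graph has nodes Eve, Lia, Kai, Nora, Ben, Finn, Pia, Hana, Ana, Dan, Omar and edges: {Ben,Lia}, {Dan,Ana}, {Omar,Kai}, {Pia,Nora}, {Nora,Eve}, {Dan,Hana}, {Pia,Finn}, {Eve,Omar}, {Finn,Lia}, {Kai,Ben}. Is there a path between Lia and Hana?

The component containing Lia is {Ben, Eve, Kai, Lia, Pia, Finn, Nora, Omar}, and Hana is not in it.

No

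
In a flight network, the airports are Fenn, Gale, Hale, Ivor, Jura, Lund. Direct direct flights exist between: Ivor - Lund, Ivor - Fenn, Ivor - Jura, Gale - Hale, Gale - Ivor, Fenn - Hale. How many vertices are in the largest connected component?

Starting from Fenn we can reach Fenn, Gale, Hale, Ivor, Jura, Lund. That is one component of size 6.
The largest has 6 vertices.

6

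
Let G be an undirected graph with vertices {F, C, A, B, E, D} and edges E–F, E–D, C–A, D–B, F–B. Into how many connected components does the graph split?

Starting from A we can reach A, C. That is one component of size 2.
Starting from B we can reach B, D, E, F. That is one component of size 4.
Total: 2 components.

2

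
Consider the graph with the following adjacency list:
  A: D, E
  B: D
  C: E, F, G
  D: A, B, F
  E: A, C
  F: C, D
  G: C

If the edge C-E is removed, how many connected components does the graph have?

C and E are still connected via C-F-D-A-E, so the component count stays at 1.

1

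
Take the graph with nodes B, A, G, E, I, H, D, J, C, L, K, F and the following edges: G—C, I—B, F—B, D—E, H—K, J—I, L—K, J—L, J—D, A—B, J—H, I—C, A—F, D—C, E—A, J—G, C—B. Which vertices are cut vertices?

J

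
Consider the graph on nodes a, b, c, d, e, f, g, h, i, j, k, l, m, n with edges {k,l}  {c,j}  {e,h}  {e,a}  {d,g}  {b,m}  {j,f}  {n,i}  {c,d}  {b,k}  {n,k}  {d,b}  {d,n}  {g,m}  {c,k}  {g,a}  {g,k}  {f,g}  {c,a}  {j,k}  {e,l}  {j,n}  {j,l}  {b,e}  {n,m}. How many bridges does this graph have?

The edges on the cycle d-b-m-n-d are not bridges since each lies on that cycle.
But removing n—i disconnects n from i; removing e—h disconnects e from h — these are bridges.
That makes 2 bridges.

2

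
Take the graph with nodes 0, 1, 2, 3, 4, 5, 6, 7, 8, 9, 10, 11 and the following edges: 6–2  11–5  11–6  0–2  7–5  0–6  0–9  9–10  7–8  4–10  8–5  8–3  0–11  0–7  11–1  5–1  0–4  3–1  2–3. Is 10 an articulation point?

No

Deleting 10 leaves 1 component (was 1) (its neighbors 4, 9 remain connected to each other), so 10 is not a cut vertex.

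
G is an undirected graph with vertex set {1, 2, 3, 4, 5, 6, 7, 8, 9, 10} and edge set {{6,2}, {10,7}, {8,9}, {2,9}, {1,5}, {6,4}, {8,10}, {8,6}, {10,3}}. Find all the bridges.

The edges on the cycle 8-6-2-9-8 are not bridges since each lies on that cycle.
But removing 10—7 disconnects 10 from 7; removing 1—5 disconnects 1 from 5; removing 8—10 disconnects 8 from 10; removing 6—4 disconnects 6 from 4 — these are bridges.
In total 5 edges are bridges.

1-5, 10-3, 10-7, 10-8, 4-6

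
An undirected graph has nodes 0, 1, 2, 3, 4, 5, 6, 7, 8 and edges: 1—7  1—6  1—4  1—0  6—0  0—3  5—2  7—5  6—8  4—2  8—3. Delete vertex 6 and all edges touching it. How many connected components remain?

With 6 gone, the remaining components are: {0, 1, 2, 3, 4, 5, 7, 8}.
That is 1 component.

1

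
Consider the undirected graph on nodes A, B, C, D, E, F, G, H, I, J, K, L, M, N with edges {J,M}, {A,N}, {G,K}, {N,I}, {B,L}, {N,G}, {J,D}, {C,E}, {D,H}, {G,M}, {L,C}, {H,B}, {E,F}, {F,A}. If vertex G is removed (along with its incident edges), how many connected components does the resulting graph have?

2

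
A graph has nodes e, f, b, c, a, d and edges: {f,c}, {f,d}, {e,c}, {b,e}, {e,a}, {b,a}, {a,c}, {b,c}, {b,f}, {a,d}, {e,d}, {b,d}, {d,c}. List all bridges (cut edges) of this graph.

none

The edges on the cycle b-e-a-b are not bridges since each lies on that cycle.
Every edge lies on some cycle, so there are no bridges.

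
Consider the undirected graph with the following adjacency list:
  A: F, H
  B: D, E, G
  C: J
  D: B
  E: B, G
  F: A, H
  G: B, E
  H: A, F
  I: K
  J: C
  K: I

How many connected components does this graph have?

4

Starting from I we can reach I, K. That is one component of size 2.
Starting from C we can reach C, J. That is one component of size 2.
Starting from A we can reach A, F, H. That is one component of size 3.
Starting from B we can reach B, D, E, G. That is one component of size 4.
Total: 4 components.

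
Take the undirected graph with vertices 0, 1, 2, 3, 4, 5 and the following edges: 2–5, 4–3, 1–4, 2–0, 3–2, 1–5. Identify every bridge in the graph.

The edges on the cycle 1-4-3-2-5-1 are not bridges since each lies on that cycle.
But removing 2–0 disconnects 2 from 0 — this is a bridge.

0-2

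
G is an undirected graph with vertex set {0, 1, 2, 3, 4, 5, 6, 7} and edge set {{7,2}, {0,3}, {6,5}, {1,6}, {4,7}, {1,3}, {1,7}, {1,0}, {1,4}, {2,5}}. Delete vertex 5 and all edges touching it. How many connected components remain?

With 5 gone, the remaining components are: {0, 1, 2, 3, 4, 6, 7}.
That is 1 component.

1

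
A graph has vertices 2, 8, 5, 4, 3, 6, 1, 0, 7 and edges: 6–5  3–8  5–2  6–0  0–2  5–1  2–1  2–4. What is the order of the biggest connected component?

6

7 is isolated — a component by itself.
Starting from 3 we can reach 3, 8. That is one component of size 2.
Starting from 0 we can reach 0, 1, 2, 4, 5, 6. That is one component of size 6.
The largest has 6 vertices.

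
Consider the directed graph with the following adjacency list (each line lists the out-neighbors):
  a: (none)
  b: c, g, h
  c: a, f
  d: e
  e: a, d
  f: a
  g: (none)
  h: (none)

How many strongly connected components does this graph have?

7

{d, e} are all mutually reachable — one SCC of size 2.
{f} is an SCC by itself.
{a} is an SCC by itself.
{c} is an SCC by itself.
{g} is an SCC by itself.
(and 2 more singleton SCCs)
That gives 7 strongly connected components.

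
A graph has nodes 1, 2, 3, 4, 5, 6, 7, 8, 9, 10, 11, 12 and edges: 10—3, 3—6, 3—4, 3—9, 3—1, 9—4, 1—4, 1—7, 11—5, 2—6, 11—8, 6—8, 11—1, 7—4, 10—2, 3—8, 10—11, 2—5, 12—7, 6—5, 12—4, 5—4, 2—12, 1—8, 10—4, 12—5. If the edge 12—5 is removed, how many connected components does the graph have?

1

12 and 5 are still connected via 12-2-5, so the component count stays at 1.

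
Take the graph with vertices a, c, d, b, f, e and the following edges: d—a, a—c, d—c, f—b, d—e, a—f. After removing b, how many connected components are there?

1

With b gone, the remaining components are: {a, c, d, e, f}.
That is 1 component.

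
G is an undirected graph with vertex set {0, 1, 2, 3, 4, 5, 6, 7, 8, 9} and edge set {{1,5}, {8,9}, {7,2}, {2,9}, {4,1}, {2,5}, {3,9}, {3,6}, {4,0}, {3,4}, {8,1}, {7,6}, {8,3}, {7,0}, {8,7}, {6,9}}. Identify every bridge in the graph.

The edges on the cycle 8-7-2-5-1-8 are not bridges since each lies on that cycle.
Every edge lies on some cycle, so there are no bridges.

none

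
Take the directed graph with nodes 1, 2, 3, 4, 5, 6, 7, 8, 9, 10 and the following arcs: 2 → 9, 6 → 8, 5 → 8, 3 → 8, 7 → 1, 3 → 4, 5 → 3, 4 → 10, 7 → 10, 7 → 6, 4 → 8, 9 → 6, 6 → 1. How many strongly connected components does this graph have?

10

{9} is an SCC by itself.
{6} is an SCC by itself.
{5} is an SCC by itself.
{1} is an SCC by itself.
{10} is an SCC by itself.
(and 5 more singleton SCCs)
That gives 10 strongly connected components.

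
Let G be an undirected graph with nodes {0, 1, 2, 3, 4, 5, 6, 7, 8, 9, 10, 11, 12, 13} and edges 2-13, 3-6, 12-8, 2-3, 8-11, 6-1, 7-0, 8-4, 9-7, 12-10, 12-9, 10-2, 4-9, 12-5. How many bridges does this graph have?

10

The edges on the cycle 12-8-4-9-12 are not bridges since each lies on that cycle.
But removing 0-7 disconnects 0 from 7; removing 10-2 disconnects 10 from 2; removing 13-2 disconnects 13 from 2; removing 5-12 disconnects 5 from 12 — these are bridges.
In total 10 edges are bridges.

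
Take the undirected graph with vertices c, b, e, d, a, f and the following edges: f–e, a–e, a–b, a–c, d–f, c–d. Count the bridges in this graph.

The edges on the cycle a-c-d-f-e-a are not bridges since each lies on that cycle.
But removing a–b disconnects a from b — this is a bridge.

1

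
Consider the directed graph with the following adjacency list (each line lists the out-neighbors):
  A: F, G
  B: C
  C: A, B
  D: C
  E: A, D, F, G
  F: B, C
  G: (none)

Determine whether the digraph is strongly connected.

There is no directed path from B to E, so the graph is not strongly connected.

No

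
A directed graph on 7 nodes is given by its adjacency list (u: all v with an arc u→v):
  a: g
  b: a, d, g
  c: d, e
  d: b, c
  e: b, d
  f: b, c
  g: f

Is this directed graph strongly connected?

From b we can reach every vertex (a, b, c, d, e, f, g), and every vertex can reach b (a, b, c, d, e, f, g). So the whole graph is one strongly connected component.

Yes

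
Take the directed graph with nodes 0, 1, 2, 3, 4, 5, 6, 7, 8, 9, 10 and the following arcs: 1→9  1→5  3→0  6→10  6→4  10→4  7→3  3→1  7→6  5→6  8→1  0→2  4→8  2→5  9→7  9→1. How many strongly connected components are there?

{0, 1, 2, 3, 4, 5, 6, 7, 8, 9, 10} are all mutually reachable — one SCC of size 11.
That gives 1 strongly connected component.

1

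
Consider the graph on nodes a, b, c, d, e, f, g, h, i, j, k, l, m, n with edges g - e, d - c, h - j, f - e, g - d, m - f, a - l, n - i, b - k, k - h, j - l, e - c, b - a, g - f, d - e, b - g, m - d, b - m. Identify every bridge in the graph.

i-n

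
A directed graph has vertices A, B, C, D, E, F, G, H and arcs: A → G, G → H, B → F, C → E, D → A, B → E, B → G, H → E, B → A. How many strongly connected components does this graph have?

{B} is an SCC by itself.
{E} is an SCC by itself.
{C} is an SCC by itself.
{H} is an SCC by itself.
{G} is an SCC by itself.
(and 3 more singleton SCCs)
That gives 8 strongly connected components.

8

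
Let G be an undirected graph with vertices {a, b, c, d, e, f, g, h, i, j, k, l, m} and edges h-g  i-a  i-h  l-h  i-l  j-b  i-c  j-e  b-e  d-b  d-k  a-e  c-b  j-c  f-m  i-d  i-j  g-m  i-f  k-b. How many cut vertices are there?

Removing i increases the component count from 1 to 2, so i is a cut vertex.
By contrast removing h leaves 1 component; it is not a cut vertex. No other vertex is a cut vertex either.

1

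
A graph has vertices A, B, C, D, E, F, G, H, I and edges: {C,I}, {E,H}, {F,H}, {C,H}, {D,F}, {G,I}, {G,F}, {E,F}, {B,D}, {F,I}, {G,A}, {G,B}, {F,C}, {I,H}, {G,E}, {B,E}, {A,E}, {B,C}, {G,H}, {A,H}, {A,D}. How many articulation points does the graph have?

Removing H, for instance, still leaves 1 component. No single vertex removal increases the component count — the graph has no articulation points.

0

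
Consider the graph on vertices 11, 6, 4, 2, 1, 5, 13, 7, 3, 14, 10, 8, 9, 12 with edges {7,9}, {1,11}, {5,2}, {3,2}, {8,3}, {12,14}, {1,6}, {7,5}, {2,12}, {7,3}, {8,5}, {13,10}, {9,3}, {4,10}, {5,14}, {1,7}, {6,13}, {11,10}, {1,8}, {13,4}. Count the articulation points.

1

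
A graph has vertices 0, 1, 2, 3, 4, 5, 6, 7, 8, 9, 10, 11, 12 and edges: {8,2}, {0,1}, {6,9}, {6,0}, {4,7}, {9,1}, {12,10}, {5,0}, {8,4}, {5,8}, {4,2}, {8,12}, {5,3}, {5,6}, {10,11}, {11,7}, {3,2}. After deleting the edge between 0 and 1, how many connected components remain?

1

0 and 1 are still connected via 0-6-9-1, so the component count stays at 1.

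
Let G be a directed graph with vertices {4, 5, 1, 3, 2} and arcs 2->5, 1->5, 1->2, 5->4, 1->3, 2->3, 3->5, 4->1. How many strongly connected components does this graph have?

{1, 2, 3, 4, 5} are all mutually reachable — one SCC of size 5.
That gives 1 strongly connected component.

1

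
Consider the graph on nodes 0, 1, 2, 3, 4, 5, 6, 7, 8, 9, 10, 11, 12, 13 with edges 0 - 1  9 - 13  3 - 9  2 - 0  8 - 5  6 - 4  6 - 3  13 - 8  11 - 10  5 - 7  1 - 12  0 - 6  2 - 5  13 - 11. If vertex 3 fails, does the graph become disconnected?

No

Deleting 3 leaves 1 component (was 1) (its neighbors 6, 9 remain connected to each other), so 3 is not a cut vertex.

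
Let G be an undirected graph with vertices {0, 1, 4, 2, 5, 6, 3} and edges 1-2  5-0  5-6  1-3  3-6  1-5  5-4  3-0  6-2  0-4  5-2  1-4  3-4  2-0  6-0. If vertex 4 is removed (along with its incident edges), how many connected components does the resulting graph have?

1

With 4 gone, the remaining components are: {0, 1, 2, 3, 5, 6}.
That is 1 component.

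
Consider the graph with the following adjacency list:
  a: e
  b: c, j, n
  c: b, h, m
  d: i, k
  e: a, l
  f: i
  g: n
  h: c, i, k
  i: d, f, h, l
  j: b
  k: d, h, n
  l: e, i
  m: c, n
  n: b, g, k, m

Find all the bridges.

The edges on the cycle k-h-i-d-k are not bridges since each lies on that cycle.
But removing l-e disconnects l from e; removing i-l disconnects i from l; removing e-a disconnects e from a; removing i-f disconnects i from f — these are bridges.
In total 6 edges are bridges.

a-e, b-j, e-l, f-i, g-n, i-l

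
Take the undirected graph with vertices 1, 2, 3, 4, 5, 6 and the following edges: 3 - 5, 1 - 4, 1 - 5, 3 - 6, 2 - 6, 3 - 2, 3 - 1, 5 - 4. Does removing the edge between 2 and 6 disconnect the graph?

After removing 2 - 6, the path 2-3-6 still connects them, so the edge is not a bridge.

No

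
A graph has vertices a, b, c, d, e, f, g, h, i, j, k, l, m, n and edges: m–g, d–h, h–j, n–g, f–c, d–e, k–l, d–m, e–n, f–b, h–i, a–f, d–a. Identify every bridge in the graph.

a-d, a-f, b-f, c-f, d-h, h-i, h-j, k-l

The edges on the cycle d-m-g-n-e-d are not bridges since each lies on that cycle.
But removing c–f disconnects c from f; removing f–b disconnects f from b; removing f–a disconnects f from a; removing h–d disconnects h from d — these are bridges.
In total 8 edges are bridges.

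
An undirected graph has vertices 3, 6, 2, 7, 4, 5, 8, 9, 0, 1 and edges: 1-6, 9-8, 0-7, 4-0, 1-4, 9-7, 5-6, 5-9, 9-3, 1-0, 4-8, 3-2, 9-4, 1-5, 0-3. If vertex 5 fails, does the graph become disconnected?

No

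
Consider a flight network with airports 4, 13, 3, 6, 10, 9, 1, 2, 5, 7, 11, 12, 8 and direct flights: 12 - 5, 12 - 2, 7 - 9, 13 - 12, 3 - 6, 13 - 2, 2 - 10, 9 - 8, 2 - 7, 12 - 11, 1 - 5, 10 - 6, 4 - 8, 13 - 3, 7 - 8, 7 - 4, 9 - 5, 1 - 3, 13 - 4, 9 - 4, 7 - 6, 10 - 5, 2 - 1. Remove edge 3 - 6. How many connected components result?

1

3 and 6 are still connected via 3-13-2-7-6, so the component count stays at 1.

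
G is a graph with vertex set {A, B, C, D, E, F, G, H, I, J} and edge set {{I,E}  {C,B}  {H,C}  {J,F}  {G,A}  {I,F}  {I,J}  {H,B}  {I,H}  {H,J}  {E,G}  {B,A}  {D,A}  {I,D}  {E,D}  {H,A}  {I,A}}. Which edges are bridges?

The edges on the cycle I-E-G-A-I are not bridges since each lies on that cycle.
Every edge lies on some cycle, so there are no bridges.

none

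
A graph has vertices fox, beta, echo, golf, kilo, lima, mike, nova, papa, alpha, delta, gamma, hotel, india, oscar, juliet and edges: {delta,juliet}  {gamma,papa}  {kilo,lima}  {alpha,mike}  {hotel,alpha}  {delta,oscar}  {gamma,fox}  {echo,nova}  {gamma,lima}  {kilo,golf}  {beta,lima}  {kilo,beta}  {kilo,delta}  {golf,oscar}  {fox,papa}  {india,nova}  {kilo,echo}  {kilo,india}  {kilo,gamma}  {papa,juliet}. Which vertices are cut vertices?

kilo, alpha

Removing kilo increases the component count from 2 to 3, so kilo is a cut vertex.
Removing alpha increases the component count from 2 to 3, so alpha is a cut vertex.
By contrast removing mike leaves 2 components; it is not a cut vertex. No other vertex is a cut vertex either.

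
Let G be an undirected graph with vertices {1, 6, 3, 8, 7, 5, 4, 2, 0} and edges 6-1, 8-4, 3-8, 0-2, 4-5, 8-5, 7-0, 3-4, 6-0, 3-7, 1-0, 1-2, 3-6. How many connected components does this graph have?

Starting from 0 we can reach 0, 1, 2, 3, 4, 5, 6, 7, 8. That is one component of size 9.
Total: 1 component.

1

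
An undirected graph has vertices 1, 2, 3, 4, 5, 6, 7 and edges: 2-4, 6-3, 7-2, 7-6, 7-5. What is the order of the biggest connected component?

6

1 is isolated — a component by itself.
Starting from 2 we can reach 2, 3, 4, 5, 6, 7. That is one component of size 6.
The largest has 6 vertices.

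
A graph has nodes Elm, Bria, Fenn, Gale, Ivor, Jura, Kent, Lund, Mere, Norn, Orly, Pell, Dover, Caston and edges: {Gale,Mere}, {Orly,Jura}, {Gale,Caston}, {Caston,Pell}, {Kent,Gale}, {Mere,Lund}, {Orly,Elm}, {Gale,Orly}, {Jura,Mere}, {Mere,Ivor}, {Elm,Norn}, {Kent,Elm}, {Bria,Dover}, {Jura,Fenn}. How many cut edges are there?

The edges on the cycle Gale-Orly-Jura-Mere-Gale are not bridges since each lies on that cycle.
But removing Caston–Pell disconnects Caston from Pell; removing Gale–Caston disconnects Gale from Caston; removing Mere–Ivor disconnects Mere from Ivor; removing Lund–Mere disconnects Lund from Mere — these are bridges.
In total 7 edges are bridges.

7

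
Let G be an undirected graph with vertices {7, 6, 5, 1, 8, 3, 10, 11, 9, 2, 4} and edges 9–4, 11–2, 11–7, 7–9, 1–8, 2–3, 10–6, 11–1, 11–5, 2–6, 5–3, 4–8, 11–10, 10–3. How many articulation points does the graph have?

Removing 11 increases the component count from 1 to 2, so 11 is a cut vertex.
By contrast removing 8 leaves 1 component; it is not a cut vertex. No other vertex is a cut vertex either.

1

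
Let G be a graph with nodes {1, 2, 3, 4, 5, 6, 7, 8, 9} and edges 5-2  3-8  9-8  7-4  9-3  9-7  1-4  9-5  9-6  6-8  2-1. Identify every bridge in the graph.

none

The edges on the cycle 9-3-8-9 are not bridges since each lies on that cycle.
Every edge lies on some cycle, so there are no bridges.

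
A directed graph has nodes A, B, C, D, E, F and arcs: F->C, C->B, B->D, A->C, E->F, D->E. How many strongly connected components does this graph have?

2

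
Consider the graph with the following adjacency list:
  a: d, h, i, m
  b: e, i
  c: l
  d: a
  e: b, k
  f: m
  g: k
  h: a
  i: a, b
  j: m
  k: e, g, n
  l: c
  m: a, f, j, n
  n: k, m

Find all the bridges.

a-d, a-h, c-l, f-m, g-k, j-m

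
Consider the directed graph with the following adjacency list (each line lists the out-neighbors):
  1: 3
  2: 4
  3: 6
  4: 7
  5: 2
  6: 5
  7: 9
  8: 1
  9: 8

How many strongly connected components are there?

1

{1, 2, 3, 4, 5, 6, 7, 8, 9} are all mutually reachable — one SCC of size 9.
That gives 1 strongly connected component.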